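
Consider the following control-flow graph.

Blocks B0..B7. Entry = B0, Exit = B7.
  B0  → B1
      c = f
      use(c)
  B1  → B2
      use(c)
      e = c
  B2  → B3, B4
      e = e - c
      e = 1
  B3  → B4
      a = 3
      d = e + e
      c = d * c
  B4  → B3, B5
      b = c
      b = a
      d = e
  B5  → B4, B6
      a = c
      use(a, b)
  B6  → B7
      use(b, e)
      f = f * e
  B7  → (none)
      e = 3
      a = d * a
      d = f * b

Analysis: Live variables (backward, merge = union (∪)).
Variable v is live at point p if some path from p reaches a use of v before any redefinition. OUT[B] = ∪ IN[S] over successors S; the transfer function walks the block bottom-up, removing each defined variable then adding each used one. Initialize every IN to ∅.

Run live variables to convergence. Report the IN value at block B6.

Per-block solution:
  B0: | IN={a, f} | OUT={a, c, f}
  B1: | IN={a, c, f} | OUT={a, c, e, f}
  B2: | IN={a, c, e, f} | OUT={a, c, e, f}
  B3: | IN={c, e, f} | OUT={a, c, e, f}
  B4: | IN={a, c, e, f} | OUT={b, c, d, e, f}
  B5: | IN={b, c, d, e, f} | OUT={a, b, c, d, e, f}
  B6: | IN={a, b, d, e, f} | OUT={a, b, d, f}
  B7: | IN={a, b, d, f} | OUT={}

Merge at B6: OUT[B6] = IN[B7] = {a, b, d, f}
Applying B6's transfer function to that OUT value gives IN[B6] (row B6 above).

Answer: {a, b, d, e, f}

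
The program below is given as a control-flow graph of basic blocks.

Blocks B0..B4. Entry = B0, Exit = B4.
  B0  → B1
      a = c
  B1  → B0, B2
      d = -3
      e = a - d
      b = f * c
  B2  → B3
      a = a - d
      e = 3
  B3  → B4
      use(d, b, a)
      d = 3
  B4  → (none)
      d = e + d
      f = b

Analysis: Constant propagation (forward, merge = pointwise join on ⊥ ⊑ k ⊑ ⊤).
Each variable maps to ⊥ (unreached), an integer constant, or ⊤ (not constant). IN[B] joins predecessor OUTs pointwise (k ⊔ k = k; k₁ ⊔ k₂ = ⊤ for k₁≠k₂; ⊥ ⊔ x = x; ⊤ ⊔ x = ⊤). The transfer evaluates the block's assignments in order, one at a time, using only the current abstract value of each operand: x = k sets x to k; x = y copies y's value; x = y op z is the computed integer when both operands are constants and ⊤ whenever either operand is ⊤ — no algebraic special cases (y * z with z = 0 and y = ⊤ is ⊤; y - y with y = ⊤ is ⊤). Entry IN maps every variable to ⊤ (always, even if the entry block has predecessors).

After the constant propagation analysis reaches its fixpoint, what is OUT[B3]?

Answer: {a: ⊤, b: ⊤, c: ⊤, d: 3, e: 3, f: ⊤}

Trace:
Converged values:
  B0:  IN=(all ⊤)  OUT=(all ⊤)
  B1:  IN=(all ⊤)  OUT={d:-3; rest ⊤}
  B2:  IN={d:-3; rest ⊤}  OUT={d:-3, e:3; rest ⊤}
  B3:  IN={d:-3, e:3; rest ⊤}  OUT={d:3, e:3; rest ⊤}
  B4:  IN={d:3, e:3; rest ⊤}  OUT={d:6, e:3; rest ⊤}

Merge at B3: IN[B3] = OUT[B2] = {a: ⊤, b: ⊤, c: ⊤, d: -3, e: 3, f: ⊤}
Applying B3's transfer function to that IN value gives OUT[B3] (row B3 above).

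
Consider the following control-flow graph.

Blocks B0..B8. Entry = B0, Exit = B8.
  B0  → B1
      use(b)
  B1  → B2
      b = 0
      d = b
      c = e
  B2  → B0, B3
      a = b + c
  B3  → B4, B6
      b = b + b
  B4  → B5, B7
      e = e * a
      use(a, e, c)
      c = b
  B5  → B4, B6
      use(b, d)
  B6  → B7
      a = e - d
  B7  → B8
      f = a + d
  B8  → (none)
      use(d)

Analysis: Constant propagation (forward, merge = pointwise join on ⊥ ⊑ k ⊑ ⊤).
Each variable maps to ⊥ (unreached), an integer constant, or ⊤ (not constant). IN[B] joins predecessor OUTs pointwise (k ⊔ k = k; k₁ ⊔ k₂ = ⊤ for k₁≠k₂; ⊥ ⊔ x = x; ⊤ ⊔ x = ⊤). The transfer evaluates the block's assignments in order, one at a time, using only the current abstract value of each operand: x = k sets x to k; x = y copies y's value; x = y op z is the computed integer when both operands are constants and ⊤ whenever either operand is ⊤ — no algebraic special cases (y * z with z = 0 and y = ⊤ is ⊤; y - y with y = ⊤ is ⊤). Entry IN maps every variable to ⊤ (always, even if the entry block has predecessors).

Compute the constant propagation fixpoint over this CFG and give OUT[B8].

Fixpoint table:
  B0:  IN=(all ⊤)  OUT=(all ⊤)
  B1:  IN=(all ⊤)  OUT={b:0, d:0; rest ⊤}
  B2:  IN={b:0, d:0; rest ⊤}  OUT={b:0, d:0; rest ⊤}
  B3:  IN={b:0, d:0; rest ⊤}  OUT={b:0, d:0; rest ⊤}
  B4:  IN={b:0, d:0; rest ⊤}  OUT={b:0, c:0, d:0; rest ⊤}
  B5:  IN={b:0, c:0, d:0; rest ⊤}  OUT={b:0, c:0, d:0; rest ⊤}
  B6:  IN={b:0, d:0; rest ⊤}  OUT={b:0, d:0; rest ⊤}
  B7:  IN={b:0, d:0; rest ⊤}  OUT={b:0, d:0; rest ⊤}
  B8:  IN={b:0, d:0; rest ⊤}  OUT={b:0, d:0; rest ⊤}

Merge at B8: IN[B8] = OUT[B7] = {a: ⊤, b: 0, c: ⊤, d: 0, e: ⊤, f: ⊤}
Applying B8's transfer function to that IN value gives OUT[B8] (row B8 above).

Answer: {a: ⊤, b: 0, c: ⊤, d: 0, e: ⊤, f: ⊤}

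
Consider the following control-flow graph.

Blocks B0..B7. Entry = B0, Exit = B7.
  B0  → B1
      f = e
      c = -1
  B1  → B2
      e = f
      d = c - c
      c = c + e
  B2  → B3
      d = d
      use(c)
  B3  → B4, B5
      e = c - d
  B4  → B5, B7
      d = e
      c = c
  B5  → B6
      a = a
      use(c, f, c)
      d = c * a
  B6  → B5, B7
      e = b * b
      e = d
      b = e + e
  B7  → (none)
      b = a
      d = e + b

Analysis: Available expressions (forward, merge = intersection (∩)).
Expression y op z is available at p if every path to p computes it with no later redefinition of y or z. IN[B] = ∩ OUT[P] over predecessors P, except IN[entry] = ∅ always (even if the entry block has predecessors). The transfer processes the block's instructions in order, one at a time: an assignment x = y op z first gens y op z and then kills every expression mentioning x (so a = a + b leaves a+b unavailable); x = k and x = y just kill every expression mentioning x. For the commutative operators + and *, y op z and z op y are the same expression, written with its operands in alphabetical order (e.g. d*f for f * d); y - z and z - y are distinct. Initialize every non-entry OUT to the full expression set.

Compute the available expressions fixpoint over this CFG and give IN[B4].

Per-block solution:
  B0:  IN={}  OUT={}
  B1:  IN={}  OUT={}
  B2:  IN={}  OUT={}
  B3:  IN={}  OUT={c-d}
  B4:  IN={c-d}  OUT={}
  B5:  IN={}  OUT={a*c}
  B6:  IN={a*c}  OUT={a*c, e+e}
  B7:  IN={}  OUT={b+e}

Merge at B4: IN[B4] = OUT[B3] = {c-d}

Answer: {c-d}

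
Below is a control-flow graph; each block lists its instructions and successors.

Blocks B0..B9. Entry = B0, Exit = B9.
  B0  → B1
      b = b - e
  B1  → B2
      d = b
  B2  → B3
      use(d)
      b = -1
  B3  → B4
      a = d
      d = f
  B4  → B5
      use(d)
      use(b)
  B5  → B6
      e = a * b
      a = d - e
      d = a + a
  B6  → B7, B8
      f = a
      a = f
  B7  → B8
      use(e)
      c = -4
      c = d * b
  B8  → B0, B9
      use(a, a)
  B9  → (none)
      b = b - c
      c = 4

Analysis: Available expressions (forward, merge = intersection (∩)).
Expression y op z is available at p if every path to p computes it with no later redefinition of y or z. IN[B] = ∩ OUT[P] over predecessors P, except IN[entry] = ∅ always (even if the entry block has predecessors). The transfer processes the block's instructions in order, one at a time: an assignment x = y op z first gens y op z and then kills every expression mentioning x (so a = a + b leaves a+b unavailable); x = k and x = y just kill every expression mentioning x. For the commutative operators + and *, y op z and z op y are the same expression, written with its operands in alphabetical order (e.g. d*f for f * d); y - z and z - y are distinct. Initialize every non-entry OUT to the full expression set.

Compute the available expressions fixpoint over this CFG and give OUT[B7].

Converged values:
  B0: | IN={} | OUT={}
  B1: | IN={} | OUT={}
  B2: | IN={} | OUT={}
  B3: | IN={} | OUT={}
  B4: | IN={} | OUT={}
  B5: | IN={} | OUT={a+a}
  B6: | IN={a+a} | OUT={}
  B7: | IN={} | OUT={b*d}
  B8: | IN={} | OUT={}
  B9: | IN={} | OUT={}

Merge at B7: IN[B7] = OUT[B6] = {}
Applying B7's transfer function to that IN value gives OUT[B7] (row B7 above).

Answer: {b*d}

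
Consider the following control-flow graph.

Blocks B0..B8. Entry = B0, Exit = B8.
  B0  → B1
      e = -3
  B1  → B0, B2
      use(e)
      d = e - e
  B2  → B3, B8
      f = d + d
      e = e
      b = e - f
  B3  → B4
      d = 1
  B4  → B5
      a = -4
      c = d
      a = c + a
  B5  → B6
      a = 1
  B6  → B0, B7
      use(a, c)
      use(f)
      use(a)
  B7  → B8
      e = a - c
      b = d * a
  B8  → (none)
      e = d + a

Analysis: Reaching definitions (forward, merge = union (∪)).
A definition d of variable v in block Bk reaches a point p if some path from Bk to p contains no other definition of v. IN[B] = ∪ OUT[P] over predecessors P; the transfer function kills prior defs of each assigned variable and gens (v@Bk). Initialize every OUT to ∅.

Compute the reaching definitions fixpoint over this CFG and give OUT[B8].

Answer: {a@B5, b@B2, b@B7, c@B4, d@B1, d@B3, e@B8, f@B2}

Working:
Converged values:
  B0:  IN={a@B5, b@B2, c@B4, d@B1, d@B3, e@B0, e@B2, f@B2}  OUT={a@B5, b@B2, c@B4, d@B1, d@B3, e@B0, f@B2}
  B1:  IN={a@B5, b@B2, c@B4, d@B1, d@B3, e@B0, f@B2}  OUT={a@B5, b@B2, c@B4, d@B1, e@B0, f@B2}
  B2:  IN={a@B5, b@B2, c@B4, d@B1, e@B0, f@B2}  OUT={a@B5, b@B2, c@B4, d@B1, e@B2, f@B2}
  B3:  IN={a@B5, b@B2, c@B4, d@B1, e@B2, f@B2}  OUT={a@B5, b@B2, c@B4, d@B3, e@B2, f@B2}
  B4:  IN={a@B5, b@B2, c@B4, d@B3, e@B2, f@B2}  OUT={a@B4, b@B2, c@B4, d@B3, e@B2, f@B2}
  B5:  IN={a@B4, b@B2, c@B4, d@B3, e@B2, f@B2}  OUT={a@B5, b@B2, c@B4, d@B3, e@B2, f@B2}
  B6:  IN={a@B5, b@B2, c@B4, d@B3, e@B2, f@B2}  OUT={a@B5, b@B2, c@B4, d@B3, e@B2, f@B2}
  B7:  IN={a@B5, b@B2, c@B4, d@B3, e@B2, f@B2}  OUT={a@B5, b@B7, c@B4, d@B3, e@B7, f@B2}
  B8:  IN={a@B5, b@B2, b@B7, c@B4, d@B1, d@B3, e@B2, e@B7, f@B2}  OUT={a@B5, b@B2, b@B7, c@B4, d@B1, d@B3, e@B8, f@B2}

Merge at B8: IN[B8] = OUT[B2] ⊔ OUT[B7] = {a@B5, b@B2, b@B7, c@B4, d@B1, d@B3, e@B2, e@B7, f@B2}
Applying B8's transfer function to that IN value gives OUT[B8] (row B8 above).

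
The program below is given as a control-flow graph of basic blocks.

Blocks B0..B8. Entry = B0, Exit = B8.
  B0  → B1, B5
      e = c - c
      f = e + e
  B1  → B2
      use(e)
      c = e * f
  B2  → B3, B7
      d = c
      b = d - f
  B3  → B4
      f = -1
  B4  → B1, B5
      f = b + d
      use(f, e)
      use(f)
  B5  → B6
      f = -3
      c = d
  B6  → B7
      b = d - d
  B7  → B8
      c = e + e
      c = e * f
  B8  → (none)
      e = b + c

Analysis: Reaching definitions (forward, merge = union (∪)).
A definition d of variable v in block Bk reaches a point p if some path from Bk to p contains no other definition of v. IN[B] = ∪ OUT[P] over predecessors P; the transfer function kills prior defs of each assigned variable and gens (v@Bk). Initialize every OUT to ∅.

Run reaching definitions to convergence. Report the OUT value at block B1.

Answer: {b@B2, c@B1, d@B2, e@B0, f@B0, f@B4}

Derivation:
Per-block solution:
  B0:  IN={}  OUT={e@B0, f@B0}
  B1:  IN={b@B2, c@B1, d@B2, e@B0, f@B0, f@B4}  OUT={b@B2, c@B1, d@B2, e@B0, f@B0, f@B4}
  B2:  IN={b@B2, c@B1, d@B2, e@B0, f@B0, f@B4}  OUT={b@B2, c@B1, d@B2, e@B0, f@B0, f@B4}
  B3:  IN={b@B2, c@B1, d@B2, e@B0, f@B0, f@B4}  OUT={b@B2, c@B1, d@B2, e@B0, f@B3}
  B4:  IN={b@B2, c@B1, d@B2, e@B0, f@B3}  OUT={b@B2, c@B1, d@B2, e@B0, f@B4}
  B5:  IN={b@B2, c@B1, d@B2, e@B0, f@B0, f@B4}  OUT={b@B2, c@B5, d@B2, e@B0, f@B5}
  B6:  IN={b@B2, c@B5, d@B2, e@B0, f@B5}  OUT={b@B6, c@B5, d@B2, e@B0, f@B5}
  B7:  IN={b@B2, b@B6, c@B1, c@B5, d@B2, e@B0, f@B0, f@B4, f@B5}  OUT={b@B2, b@B6, c@B7, d@B2, e@B0, f@B0, f@B4, f@B5}
  B8:  IN={b@B2, b@B6, c@B7, d@B2, e@B0, f@B0, f@B4, f@B5}  OUT={b@B2, b@B6, c@B7, d@B2, e@B8, f@B0, f@B4, f@B5}

Merge at B1: IN[B1] = OUT[B0] ⊔ OUT[B4] = {b@B2, c@B1, d@B2, e@B0, f@B0, f@B4}
Applying B1's transfer function to that IN value gives OUT[B1] (row B1 above).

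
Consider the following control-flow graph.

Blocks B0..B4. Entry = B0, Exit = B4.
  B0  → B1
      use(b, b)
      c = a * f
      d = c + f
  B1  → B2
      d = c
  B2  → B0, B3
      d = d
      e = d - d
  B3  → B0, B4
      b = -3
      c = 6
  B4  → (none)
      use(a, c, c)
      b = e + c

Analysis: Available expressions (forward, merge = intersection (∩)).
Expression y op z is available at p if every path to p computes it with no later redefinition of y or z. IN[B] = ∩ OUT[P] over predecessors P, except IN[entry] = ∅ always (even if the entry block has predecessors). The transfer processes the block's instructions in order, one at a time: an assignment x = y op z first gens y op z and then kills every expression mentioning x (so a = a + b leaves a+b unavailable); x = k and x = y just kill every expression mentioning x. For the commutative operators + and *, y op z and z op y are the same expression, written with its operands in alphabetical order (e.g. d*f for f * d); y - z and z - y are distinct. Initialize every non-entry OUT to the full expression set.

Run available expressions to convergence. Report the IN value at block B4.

Answer: {a*f, d-d}

Trace:
Per-block solution:
  B0: | IN={} | OUT={a*f, c+f}
  B1: | IN={a*f, c+f} | OUT={a*f, c+f}
  B2: | IN={a*f, c+f} | OUT={a*f, c+f, d-d}
  B3: | IN={a*f, c+f, d-d} | OUT={a*f, d-d}
  B4: | IN={a*f, d-d} | OUT={a*f, c+e, d-d}

Merge at B4: IN[B4] = OUT[B3] = {a*f, d-d}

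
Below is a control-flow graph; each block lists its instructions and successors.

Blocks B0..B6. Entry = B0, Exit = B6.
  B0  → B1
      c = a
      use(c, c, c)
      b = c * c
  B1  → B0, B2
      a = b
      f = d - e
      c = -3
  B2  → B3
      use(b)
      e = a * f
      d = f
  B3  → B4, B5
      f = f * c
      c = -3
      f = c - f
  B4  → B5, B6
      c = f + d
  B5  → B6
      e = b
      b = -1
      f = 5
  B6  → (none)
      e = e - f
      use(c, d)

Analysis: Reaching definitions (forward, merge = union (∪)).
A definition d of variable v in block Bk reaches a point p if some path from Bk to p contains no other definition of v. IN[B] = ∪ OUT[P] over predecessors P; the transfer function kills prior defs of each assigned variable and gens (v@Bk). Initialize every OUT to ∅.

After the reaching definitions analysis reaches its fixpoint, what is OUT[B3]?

Answer: {a@B1, b@B0, c@B3, d@B2, e@B2, f@B3}

Working:
Fixpoint table:
  B0:   IN={a@B1, b@B0, c@B1, f@B1}   OUT={a@B1, b@B0, c@B0, f@B1}
  B1:   IN={a@B1, b@B0, c@B0, f@B1}   OUT={a@B1, b@B0, c@B1, f@B1}
  B2:   IN={a@B1, b@B0, c@B1, f@B1}   OUT={a@B1, b@B0, c@B1, d@B2, e@B2, f@B1}
  B3:   IN={a@B1, b@B0, c@B1, d@B2, e@B2, f@B1}   OUT={a@B1, b@B0, c@B3, d@B2, e@B2, f@B3}
  B4:   IN={a@B1, b@B0, c@B3, d@B2, e@B2, f@B3}   OUT={a@B1, b@B0, c@B4, d@B2, e@B2, f@B3}
  B5:   IN={a@B1, b@B0, c@B3, c@B4, d@B2, e@B2, f@B3}   OUT={a@B1, b@B5, c@B3, c@B4, d@B2, e@B5, f@B5}
  B6:   IN={a@B1, b@B0, b@B5, c@B3, c@B4, d@B2, e@B2, e@B5, f@B3, f@B5}   OUT={a@B1, b@B0, b@B5, c@B3, c@B4, d@B2, e@B6, f@B3, f@B5}

Merge at B3: IN[B3] = OUT[B2] = {a@B1, b@B0, c@B1, d@B2, e@B2, f@B1}
Applying B3's transfer function to that IN value gives OUT[B3] (row B3 above).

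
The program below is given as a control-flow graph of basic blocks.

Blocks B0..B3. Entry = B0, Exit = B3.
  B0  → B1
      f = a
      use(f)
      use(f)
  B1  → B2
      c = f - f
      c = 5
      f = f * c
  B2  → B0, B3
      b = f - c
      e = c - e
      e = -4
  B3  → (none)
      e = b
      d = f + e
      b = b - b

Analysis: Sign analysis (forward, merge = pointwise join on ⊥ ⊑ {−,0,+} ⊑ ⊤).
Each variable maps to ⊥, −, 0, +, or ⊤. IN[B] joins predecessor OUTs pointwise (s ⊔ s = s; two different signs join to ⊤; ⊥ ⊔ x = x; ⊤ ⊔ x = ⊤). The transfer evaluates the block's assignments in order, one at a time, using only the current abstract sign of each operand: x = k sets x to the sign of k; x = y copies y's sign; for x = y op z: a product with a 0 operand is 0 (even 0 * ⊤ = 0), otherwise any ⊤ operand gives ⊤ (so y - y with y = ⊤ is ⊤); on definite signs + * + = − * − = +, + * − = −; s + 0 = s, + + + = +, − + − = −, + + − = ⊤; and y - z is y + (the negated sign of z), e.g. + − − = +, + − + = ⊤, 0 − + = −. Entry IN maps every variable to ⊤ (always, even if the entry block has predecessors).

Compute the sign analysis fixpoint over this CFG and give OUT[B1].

Answer: {a: ⊤, b: ⊤, c: +, d: ⊤, e: ⊤, f: ⊤}

Working:
Per-block solution:
  B0: | IN=(all ⊤) | OUT=(all ⊤)
  B1: | IN=(all ⊤) | OUT={c:+; rest ⊤}
  B2: | IN={c:+; rest ⊤} | OUT={c:+, e:-; rest ⊤}
  B3: | IN={c:+, e:-; rest ⊤} | OUT={c:+; rest ⊤}

Merge at B1: IN[B1] = OUT[B0] = {a: ⊤, b: ⊤, c: ⊤, d: ⊤, e: ⊤, f: ⊤}
Applying B1's transfer function to that IN value gives OUT[B1] (row B1 above).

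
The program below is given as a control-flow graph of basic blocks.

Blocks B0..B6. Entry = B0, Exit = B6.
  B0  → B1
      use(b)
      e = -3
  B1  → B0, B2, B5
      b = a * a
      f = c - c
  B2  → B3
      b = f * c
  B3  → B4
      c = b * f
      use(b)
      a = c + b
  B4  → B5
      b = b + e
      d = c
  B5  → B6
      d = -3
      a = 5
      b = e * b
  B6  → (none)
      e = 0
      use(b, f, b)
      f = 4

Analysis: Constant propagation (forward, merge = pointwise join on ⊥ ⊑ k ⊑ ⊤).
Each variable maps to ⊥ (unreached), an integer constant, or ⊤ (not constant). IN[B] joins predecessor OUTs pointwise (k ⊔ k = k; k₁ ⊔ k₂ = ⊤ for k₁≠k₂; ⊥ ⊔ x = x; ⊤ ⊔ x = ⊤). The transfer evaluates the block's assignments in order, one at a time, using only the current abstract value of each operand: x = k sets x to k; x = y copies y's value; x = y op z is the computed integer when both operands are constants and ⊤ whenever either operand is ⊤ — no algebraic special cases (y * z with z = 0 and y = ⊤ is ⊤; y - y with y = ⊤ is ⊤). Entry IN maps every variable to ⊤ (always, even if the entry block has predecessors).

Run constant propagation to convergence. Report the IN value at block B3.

Fixpoint table:
  B0:   IN=(all ⊤)   OUT={e:-3; rest ⊤}
  B1:   IN={e:-3; rest ⊤}   OUT={e:-3; rest ⊤}
  B2:   IN={e:-3; rest ⊤}   OUT={e:-3; rest ⊤}
  B3:   IN={e:-3; rest ⊤}   OUT={e:-3; rest ⊤}
  B4:   IN={e:-3; rest ⊤}   OUT={e:-3; rest ⊤}
  B5:   IN={e:-3; rest ⊤}   OUT={a:5, d:-3, e:-3; rest ⊤}
  B6:   IN={a:5, d:-3, e:-3; rest ⊤}   OUT={a:5, d:-3, e:0, f:4; rest ⊤}

Merge at B3: IN[B3] = OUT[B2] = {a: ⊤, b: ⊤, c: ⊤, d: ⊤, e: -3, f: ⊤}

Answer: {a: ⊤, b: ⊤, c: ⊤, d: ⊤, e: -3, f: ⊤}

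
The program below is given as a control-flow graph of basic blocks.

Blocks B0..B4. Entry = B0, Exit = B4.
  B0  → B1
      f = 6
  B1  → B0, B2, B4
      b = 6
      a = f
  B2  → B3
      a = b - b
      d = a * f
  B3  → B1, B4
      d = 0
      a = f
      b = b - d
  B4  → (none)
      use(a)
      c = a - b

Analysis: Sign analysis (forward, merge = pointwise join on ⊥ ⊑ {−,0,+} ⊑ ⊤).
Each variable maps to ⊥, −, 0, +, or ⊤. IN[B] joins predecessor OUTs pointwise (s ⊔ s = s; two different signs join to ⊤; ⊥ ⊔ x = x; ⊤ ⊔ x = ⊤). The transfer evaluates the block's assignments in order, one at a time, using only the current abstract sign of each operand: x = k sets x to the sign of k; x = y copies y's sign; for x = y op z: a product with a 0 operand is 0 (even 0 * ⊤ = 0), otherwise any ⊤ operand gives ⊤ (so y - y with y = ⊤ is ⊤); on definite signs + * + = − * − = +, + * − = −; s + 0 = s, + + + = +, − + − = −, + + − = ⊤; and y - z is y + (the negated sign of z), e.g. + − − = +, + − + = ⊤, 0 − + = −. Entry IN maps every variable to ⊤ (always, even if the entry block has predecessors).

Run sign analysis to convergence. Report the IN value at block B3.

Answer: {a: ⊤, b: +, c: ⊤, d: ⊤, e: ⊤, f: +}

Derivation:
Fixpoint table:
  B0:   IN=(all ⊤)   OUT={f:+; rest ⊤}
  B1:   IN={f:+; rest ⊤}   OUT={a:+, b:+, f:+; rest ⊤}
  B2:   IN={a:+, b:+, f:+; rest ⊤}   OUT={b:+, f:+; rest ⊤}
  B3:   IN={b:+, f:+; rest ⊤}   OUT={a:+, b:+, d:0, f:+; rest ⊤}
  B4:   IN={a:+, b:+, f:+; rest ⊤}   OUT={a:+, b:+, f:+; rest ⊤}

Merge at B3: IN[B3] = OUT[B2] = {a: ⊤, b: +, c: ⊤, d: ⊤, e: ⊤, f: +}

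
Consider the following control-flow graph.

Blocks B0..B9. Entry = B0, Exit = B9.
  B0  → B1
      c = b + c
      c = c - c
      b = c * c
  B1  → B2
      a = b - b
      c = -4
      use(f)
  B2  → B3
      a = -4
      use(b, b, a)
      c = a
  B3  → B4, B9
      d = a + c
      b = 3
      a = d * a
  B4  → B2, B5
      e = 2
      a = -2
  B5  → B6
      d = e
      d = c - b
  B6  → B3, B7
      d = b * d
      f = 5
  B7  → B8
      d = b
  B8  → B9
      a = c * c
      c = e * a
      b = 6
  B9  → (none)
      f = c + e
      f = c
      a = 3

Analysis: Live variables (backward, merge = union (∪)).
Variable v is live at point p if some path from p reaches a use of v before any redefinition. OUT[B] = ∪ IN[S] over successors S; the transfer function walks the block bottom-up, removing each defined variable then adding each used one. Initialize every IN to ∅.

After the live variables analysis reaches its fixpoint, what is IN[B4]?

Per-block solution:
  B0:  IN={b, c, e, f}  OUT={b, e, f}
  B1:  IN={b, e, f}  OUT={b, e}
  B2:  IN={b, e}  OUT={a, c, e}
  B3:  IN={a, c, e}  OUT={b, c, e}
  B4:  IN={b, c}  OUT={a, b, c, e}
  B5:  IN={a, b, c, e}  OUT={a, b, c, d, e}
  B6:  IN={a, b, c, d, e}  OUT={a, b, c, e}
  B7:  IN={b, c, e}  OUT={c, e}
  B8:  IN={c, e}  OUT={c, e}
  B9:  IN={c, e}  OUT={}

Merge at B4: OUT[B4] = IN[B2] ⊔ IN[B5] = {a, b, c, e}
Applying B4's transfer function to that OUT value gives IN[B4] (row B4 above).

Answer: {b, c}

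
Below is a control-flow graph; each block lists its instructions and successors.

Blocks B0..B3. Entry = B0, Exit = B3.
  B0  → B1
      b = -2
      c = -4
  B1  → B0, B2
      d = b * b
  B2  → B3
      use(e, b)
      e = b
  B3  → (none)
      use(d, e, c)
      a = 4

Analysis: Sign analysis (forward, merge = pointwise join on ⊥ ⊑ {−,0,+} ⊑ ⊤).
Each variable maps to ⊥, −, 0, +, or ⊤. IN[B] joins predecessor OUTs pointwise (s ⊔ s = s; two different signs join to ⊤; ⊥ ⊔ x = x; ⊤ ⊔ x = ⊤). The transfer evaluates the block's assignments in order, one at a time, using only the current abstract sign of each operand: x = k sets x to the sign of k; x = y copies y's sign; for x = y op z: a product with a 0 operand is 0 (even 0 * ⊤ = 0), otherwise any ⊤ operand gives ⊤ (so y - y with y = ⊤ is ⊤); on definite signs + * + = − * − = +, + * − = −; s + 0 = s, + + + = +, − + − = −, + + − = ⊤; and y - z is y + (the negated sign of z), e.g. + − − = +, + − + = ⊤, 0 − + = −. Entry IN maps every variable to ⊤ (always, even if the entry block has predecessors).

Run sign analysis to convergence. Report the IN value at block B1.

Answer: {a: ⊤, b: -, c: -, d: ⊤, e: ⊤, f: ⊤}

Working:
Fixpoint table:
  B0:   IN=(all ⊤)   OUT={b:-, c:-; rest ⊤}
  B1:   IN={b:-, c:-; rest ⊤}   OUT={b:-, c:-, d:+; rest ⊤}
  B2:   IN={b:-, c:-, d:+; rest ⊤}   OUT={b:-, c:-, d:+, e:-; rest ⊤}
  B3:   IN={b:-, c:-, d:+, e:-; rest ⊤}   OUT={a:+, b:-, c:-, d:+, e:-; rest ⊤}

Merge at B1: IN[B1] = OUT[B0] = {a: ⊤, b: -, c: -, d: ⊤, e: ⊤, f: ⊤}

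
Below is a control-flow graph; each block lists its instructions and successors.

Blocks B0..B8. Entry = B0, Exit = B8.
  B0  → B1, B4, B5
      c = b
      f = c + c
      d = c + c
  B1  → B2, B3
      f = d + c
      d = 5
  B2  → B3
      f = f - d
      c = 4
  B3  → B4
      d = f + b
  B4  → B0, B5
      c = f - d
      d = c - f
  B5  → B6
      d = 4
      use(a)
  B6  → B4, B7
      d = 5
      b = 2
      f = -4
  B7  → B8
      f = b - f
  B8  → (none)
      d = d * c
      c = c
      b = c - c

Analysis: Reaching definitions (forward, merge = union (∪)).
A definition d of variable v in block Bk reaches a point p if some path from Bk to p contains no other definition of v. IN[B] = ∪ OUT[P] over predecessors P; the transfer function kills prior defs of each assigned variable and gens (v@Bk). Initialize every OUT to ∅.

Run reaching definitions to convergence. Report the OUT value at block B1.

Answer: {b@B6, c@B0, d@B1, f@B1}

Trace:
Per-block solution:
  B0: | IN={b@B6, c@B4, d@B4, f@B0, f@B1, f@B2, f@B6} | OUT={b@B6, c@B0, d@B0, f@B0}
  B1: | IN={b@B6, c@B0, d@B0, f@B0} | OUT={b@B6, c@B0, d@B1, f@B1}
  B2: | IN={b@B6, c@B0, d@B1, f@B1} | OUT={b@B6, c@B2, d@B1, f@B2}
  B3: | IN={b@B6, c@B0, c@B2, d@B1, f@B1, f@B2} | OUT={b@B6, c@B0, c@B2, d@B3, f@B1, f@B2}
  B4: | IN={b@B6, c@B0, c@B2, c@B4, d@B0, d@B3, d@B6, f@B0, f@B1, f@B2, f@B6} | OUT={b@B6, c@B4, d@B4, f@B0, f@B1, f@B2, f@B6}
  B5: | IN={b@B6, c@B0, c@B4, d@B0, d@B4, f@B0, f@B1, f@B2, f@B6} | OUT={b@B6, c@B0, c@B4, d@B5, f@B0, f@B1, f@B2, f@B6}
  B6: | IN={b@B6, c@B0, c@B4, d@B5, f@B0, f@B1, f@B2, f@B6} | OUT={b@B6, c@B0, c@B4, d@B6, f@B6}
  B7: | IN={b@B6, c@B0, c@B4, d@B6, f@B6} | OUT={b@B6, c@B0, c@B4, d@B6, f@B7}
  B8: | IN={b@B6, c@B0, c@B4, d@B6, f@B7} | OUT={b@B8, c@B8, d@B8, f@B7}

Merge at B1: IN[B1] = OUT[B0] = {b@B6, c@B0, d@B0, f@B0}
Applying B1's transfer function to that IN value gives OUT[B1] (row B1 above).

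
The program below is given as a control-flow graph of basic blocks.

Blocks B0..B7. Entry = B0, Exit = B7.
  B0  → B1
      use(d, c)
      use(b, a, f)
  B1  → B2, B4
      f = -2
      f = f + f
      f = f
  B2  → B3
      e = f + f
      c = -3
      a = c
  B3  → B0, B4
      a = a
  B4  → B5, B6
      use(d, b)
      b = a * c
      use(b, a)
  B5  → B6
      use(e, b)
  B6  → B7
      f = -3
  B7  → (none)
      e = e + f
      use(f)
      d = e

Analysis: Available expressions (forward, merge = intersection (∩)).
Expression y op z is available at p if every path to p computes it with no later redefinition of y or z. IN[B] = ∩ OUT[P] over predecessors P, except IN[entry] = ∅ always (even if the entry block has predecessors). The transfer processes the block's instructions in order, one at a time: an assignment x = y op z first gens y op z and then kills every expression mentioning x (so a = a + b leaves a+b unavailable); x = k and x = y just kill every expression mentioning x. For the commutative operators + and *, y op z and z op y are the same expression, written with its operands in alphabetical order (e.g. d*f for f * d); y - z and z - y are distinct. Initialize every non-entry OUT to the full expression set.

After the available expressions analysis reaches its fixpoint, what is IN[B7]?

Answer: {a*c}

Working:
Per-block solution:
  B0:   IN={}   OUT={}
  B1:   IN={}   OUT={}
  B2:   IN={}   OUT={f+f}
  B3:   IN={f+f}   OUT={f+f}
  B4:   IN={}   OUT={a*c}
  B5:   IN={a*c}   OUT={a*c}
  B6:   IN={a*c}   OUT={a*c}
  B7:   IN={a*c}   OUT={a*c}

Merge at B7: IN[B7] = OUT[B6] = {a*c}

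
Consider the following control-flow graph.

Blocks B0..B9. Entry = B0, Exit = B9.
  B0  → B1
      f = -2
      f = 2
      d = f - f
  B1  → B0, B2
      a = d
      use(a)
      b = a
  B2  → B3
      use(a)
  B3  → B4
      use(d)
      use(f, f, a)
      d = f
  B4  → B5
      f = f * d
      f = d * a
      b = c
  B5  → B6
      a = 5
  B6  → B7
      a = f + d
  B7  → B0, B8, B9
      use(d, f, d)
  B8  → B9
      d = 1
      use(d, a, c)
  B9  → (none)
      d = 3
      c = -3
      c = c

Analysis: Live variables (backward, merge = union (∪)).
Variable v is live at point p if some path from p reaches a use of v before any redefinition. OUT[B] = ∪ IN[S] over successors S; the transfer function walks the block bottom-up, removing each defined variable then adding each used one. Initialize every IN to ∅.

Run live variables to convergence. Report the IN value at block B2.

Answer: {a, c, d, f}

Trace:
Per-block solution:
  B0:  IN={c}  OUT={c, d, f}
  B1:  IN={c, d, f}  OUT={a, c, d, f}
  B2:  IN={a, c, d, f}  OUT={a, c, d, f}
  B3:  IN={a, c, d, f}  OUT={a, c, d, f}
  B4:  IN={a, c, d, f}  OUT={c, d, f}
  B5:  IN={c, d, f}  OUT={c, d, f}
  B6:  IN={c, d, f}  OUT={a, c, d, f}
  B7:  IN={a, c, d, f}  OUT={a, c}
  B8:  IN={a, c}  OUT={}
  B9:  IN={}  OUT={}

Merge at B2: OUT[B2] = IN[B3] = {a, c, d, f}
Applying B2's transfer function to that OUT value gives IN[B2] (row B2 above).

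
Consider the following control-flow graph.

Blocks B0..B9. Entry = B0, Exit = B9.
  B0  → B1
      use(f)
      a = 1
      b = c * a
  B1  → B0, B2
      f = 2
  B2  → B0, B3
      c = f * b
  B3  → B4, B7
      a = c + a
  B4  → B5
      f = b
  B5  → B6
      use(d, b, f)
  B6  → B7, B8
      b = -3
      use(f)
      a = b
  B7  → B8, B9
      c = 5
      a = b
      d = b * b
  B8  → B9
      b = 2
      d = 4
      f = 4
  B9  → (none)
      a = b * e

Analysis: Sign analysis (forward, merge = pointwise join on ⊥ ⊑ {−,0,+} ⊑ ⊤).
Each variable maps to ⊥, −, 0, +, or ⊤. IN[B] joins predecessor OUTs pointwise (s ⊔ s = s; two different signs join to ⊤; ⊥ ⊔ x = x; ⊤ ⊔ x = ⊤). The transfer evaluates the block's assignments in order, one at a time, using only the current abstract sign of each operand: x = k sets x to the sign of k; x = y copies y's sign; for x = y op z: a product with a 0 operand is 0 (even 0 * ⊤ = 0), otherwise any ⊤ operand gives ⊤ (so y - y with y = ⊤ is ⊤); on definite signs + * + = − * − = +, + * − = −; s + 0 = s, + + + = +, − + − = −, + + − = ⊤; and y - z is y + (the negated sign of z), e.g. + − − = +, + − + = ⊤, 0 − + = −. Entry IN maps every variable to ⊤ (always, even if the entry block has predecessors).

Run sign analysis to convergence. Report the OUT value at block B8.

Fixpoint table:
  B0:  IN=(all ⊤)  OUT={a:+; rest ⊤}
  B1:  IN={a:+; rest ⊤}  OUT={a:+, f:+; rest ⊤}
  B2:  IN={a:+, f:+; rest ⊤}  OUT={a:+, f:+; rest ⊤}
  B3:  IN={a:+, f:+; rest ⊤}  OUT={f:+; rest ⊤}
  B4:  IN={f:+; rest ⊤}  OUT=(all ⊤)
  B5:  IN=(all ⊤)  OUT=(all ⊤)
  B6:  IN=(all ⊤)  OUT={a:-, b:-; rest ⊤}
  B7:  IN=(all ⊤)  OUT={c:+; rest ⊤}
  B8:  IN=(all ⊤)  OUT={b:+, d:+, f:+; rest ⊤}
  B9:  IN=(all ⊤)  OUT=(all ⊤)

Merge at B8: IN[B8] = OUT[B6] ⊔ OUT[B7] = {a: ⊤, b: ⊤, c: ⊤, d: ⊤, e: ⊤, f: ⊤}
Applying B8's transfer function to that IN value gives OUT[B8] (row B8 above).

Answer: {a: ⊤, b: +, c: ⊤, d: +, e: ⊤, f: +}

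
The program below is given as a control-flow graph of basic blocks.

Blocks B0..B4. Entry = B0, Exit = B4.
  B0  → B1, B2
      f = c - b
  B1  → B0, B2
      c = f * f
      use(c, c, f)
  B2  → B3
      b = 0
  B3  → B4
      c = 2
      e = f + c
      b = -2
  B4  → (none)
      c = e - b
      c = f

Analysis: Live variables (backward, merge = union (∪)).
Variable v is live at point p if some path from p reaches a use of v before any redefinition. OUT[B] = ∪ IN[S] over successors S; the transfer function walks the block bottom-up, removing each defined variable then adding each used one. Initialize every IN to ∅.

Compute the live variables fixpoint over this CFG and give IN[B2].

Converged values:
  B0:  IN={b, c}  OUT={b, f}
  B1:  IN={b, f}  OUT={b, c, f}
  B2:  IN={f}  OUT={f}
  B3:  IN={f}  OUT={b, e, f}
  B4:  IN={b, e, f}  OUT={}

Merge at B2: OUT[B2] = IN[B3] = {f}
Applying B2's transfer function to that OUT value gives IN[B2] (row B2 above).

Answer: {f}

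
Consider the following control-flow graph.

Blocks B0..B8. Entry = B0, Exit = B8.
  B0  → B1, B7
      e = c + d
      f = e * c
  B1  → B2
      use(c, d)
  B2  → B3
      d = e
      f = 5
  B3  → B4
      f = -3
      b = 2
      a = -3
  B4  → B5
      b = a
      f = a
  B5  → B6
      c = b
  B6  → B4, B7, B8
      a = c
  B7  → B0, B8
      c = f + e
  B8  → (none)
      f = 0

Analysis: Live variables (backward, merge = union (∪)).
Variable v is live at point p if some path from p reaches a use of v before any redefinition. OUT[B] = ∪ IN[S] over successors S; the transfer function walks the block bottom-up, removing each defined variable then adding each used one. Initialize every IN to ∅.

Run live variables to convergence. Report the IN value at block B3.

Answer: {d, e}

Working:
Fixpoint table:
  B0:  IN={c, d}  OUT={c, d, e, f}
  B1:  IN={c, d, e}  OUT={e}
  B2:  IN={e}  OUT={d, e}
  B3:  IN={d, e}  OUT={a, d, e}
  B4:  IN={a, d, e}  OUT={b, d, e, f}
  B5:  IN={b, d, e, f}  OUT={c, d, e, f}
  B6:  IN={c, d, e, f}  OUT={a, d, e, f}
  B7:  IN={d, e, f}  OUT={c, d}
  B8:  IN={}  OUT={}

Merge at B3: OUT[B3] = IN[B4] = {a, d, e}
Applying B3's transfer function to that OUT value gives IN[B3] (row B3 above).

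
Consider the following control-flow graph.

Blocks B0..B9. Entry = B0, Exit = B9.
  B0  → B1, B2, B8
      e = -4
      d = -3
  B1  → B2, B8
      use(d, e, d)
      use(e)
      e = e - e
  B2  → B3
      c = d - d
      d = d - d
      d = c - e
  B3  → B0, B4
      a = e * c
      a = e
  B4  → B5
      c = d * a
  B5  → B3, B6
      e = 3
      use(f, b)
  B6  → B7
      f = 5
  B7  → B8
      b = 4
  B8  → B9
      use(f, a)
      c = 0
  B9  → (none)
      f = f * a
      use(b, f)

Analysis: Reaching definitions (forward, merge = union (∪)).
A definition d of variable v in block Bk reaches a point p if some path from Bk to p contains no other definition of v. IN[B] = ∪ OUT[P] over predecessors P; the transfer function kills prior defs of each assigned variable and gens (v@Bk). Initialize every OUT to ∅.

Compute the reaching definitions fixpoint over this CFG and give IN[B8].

Answer: {a@B3, b@B7, c@B2, c@B4, d@B0, d@B2, e@B0, e@B1, e@B5, f@B6}

Derivation:
Converged values:
  B0:   IN={a@B3, c@B2, c@B4, d@B2, e@B0, e@B1, e@B5}   OUT={a@B3, c@B2, c@B4, d@B0, e@B0}
  B1:   IN={a@B3, c@B2, c@B4, d@B0, e@B0}   OUT={a@B3, c@B2, c@B4, d@B0, e@B1}
  B2:   IN={a@B3, c@B2, c@B4, d@B0, e@B0, e@B1}   OUT={a@B3, c@B2, d@B2, e@B0, e@B1}
  B3:   IN={a@B3, c@B2, c@B4, d@B2, e@B0, e@B1, e@B5}   OUT={a@B3, c@B2, c@B4, d@B2, e@B0, e@B1, e@B5}
  B4:   IN={a@B3, c@B2, c@B4, d@B2, e@B0, e@B1, e@B5}   OUT={a@B3, c@B4, d@B2, e@B0, e@B1, e@B5}
  B5:   IN={a@B3, c@B4, d@B2, e@B0, e@B1, e@B5}   OUT={a@B3, c@B4, d@B2, e@B5}
  B6:   IN={a@B3, c@B4, d@B2, e@B5}   OUT={a@B3, c@B4, d@B2, e@B5, f@B6}
  B7:   IN={a@B3, c@B4, d@B2, e@B5, f@B6}   OUT={a@B3, b@B7, c@B4, d@B2, e@B5, f@B6}
  B8:   IN={a@B3, b@B7, c@B2, c@B4, d@B0, d@B2, e@B0, e@B1, e@B5, f@B6}   OUT={a@B3, b@B7, c@B8, d@B0, d@B2, e@B0, e@B1, e@B5, f@B6}
  B9:   IN={a@B3, b@B7, c@B8, d@B0, d@B2, e@B0, e@B1, e@B5, f@B6}   OUT={a@B3, b@B7, c@B8, d@B0, d@B2, e@B0, e@B1, e@B5, f@B9}

Merge at B8: IN[B8] = OUT[B0] ⊔ OUT[B1] ⊔ OUT[B7] = {a@B3, b@B7, c@B2, c@B4, d@B0, d@B2, e@B0, e@B1, e@B5, f@B6}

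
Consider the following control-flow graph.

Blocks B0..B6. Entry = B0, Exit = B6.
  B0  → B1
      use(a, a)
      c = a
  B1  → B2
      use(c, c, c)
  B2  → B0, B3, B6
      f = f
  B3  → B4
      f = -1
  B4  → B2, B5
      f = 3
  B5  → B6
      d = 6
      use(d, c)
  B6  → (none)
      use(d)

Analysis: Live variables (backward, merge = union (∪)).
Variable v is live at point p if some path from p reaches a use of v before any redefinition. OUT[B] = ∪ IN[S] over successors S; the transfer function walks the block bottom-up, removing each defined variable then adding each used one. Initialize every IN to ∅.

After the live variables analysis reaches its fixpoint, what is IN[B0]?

Answer: {a, d, f}

Working:
Converged values:
  B0:   IN={a, d, f}   OUT={a, c, d, f}
  B1:   IN={a, c, d, f}   OUT={a, c, d, f}
  B2:   IN={a, c, d, f}   OUT={a, c, d, f}
  B3:   IN={a, c, d}   OUT={a, c, d}
  B4:   IN={a, c, d}   OUT={a, c, d, f}
  B5:   IN={c}   OUT={d}
  B6:   IN={d}   OUT={}

Merge at B0: OUT[B0] = IN[B1] = {a, c, d, f}
Applying B0's transfer function to that OUT value gives IN[B0] (row B0 above).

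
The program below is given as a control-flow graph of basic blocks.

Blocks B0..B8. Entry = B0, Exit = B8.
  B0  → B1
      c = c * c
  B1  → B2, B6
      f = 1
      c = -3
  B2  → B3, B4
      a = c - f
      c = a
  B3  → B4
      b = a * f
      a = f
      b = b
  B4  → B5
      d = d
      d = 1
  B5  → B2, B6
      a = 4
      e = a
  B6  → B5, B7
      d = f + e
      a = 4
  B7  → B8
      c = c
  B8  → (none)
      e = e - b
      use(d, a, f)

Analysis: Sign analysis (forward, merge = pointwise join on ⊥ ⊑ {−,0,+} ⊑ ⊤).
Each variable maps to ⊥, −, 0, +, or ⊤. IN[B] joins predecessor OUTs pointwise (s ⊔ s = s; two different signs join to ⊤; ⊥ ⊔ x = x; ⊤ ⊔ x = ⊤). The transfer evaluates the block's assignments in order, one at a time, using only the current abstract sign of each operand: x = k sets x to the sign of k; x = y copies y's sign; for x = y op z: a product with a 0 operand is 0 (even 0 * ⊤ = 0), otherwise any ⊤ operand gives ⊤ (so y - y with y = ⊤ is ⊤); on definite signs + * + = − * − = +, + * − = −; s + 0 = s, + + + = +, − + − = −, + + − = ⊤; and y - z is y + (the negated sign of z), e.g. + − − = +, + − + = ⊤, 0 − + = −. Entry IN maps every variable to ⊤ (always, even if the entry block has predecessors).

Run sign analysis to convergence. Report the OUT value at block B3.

Answer: {a: +, b: -, c: -, d: ⊤, e: ⊤, f: +}

Trace:
Fixpoint table:
  B0: | IN=(all ⊤) | OUT=(all ⊤)
  B1: | IN=(all ⊤) | OUT={c:-, f:+; rest ⊤}
  B2: | IN={c:-, f:+; rest ⊤} | OUT={a:-, c:-, f:+; rest ⊤}
  B3: | IN={a:-, c:-, f:+; rest ⊤} | OUT={a:+, b:-, c:-, f:+; rest ⊤}
  B4: | IN={c:-, f:+; rest ⊤} | OUT={c:-, d:+, f:+; rest ⊤}
  B5: | IN={c:-, f:+; rest ⊤} | OUT={a:+, c:-, e:+, f:+; rest ⊤}
  B6: | IN={c:-, f:+; rest ⊤} | OUT={a:+, c:-, f:+; rest ⊤}
  B7: | IN={a:+, c:-, f:+; rest ⊤} | OUT={a:+, c:-, f:+; rest ⊤}
  B8: | IN={a:+, c:-, f:+; rest ⊤} | OUT={a:+, c:-, f:+; rest ⊤}

Merge at B3: IN[B3] = OUT[B2] = {a: -, b: ⊤, c: -, d: ⊤, e: ⊤, f: +}
Applying B3's transfer function to that IN value gives OUT[B3] (row B3 above).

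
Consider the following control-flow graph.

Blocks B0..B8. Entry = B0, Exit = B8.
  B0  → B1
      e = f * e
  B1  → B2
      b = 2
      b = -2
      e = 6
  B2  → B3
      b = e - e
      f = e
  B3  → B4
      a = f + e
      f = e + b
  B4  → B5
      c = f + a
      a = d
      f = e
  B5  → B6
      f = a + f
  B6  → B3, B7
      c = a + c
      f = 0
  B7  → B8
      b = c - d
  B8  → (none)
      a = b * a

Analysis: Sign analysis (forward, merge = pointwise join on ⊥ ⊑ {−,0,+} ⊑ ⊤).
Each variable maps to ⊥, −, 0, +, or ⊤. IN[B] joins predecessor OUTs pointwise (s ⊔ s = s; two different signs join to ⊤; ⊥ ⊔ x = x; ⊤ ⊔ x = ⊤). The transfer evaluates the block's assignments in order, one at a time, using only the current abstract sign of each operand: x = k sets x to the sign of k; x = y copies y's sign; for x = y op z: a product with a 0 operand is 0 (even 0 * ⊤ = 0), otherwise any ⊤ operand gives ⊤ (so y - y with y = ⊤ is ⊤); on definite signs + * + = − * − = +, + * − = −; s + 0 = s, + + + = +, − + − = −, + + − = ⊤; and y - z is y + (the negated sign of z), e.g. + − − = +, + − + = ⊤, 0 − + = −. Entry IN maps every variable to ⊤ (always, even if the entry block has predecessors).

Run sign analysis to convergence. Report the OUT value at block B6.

Per-block solution:
  B0: | IN=(all ⊤) | OUT=(all ⊤)
  B1: | IN=(all ⊤) | OUT={b:-, e:+; rest ⊤}
  B2: | IN={b:-, e:+; rest ⊤} | OUT={e:+, f:+; rest ⊤}
  B3: | IN={e:+; rest ⊤} | OUT={e:+; rest ⊤}
  B4: | IN={e:+; rest ⊤} | OUT={e:+, f:+; rest ⊤}
  B5: | IN={e:+, f:+; rest ⊤} | OUT={e:+; rest ⊤}
  B6: | IN={e:+; rest ⊤} | OUT={e:+, f:0; rest ⊤}
  B7: | IN={e:+, f:0; rest ⊤} | OUT={e:+, f:0; rest ⊤}
  B8: | IN={e:+, f:0; rest ⊤} | OUT={e:+, f:0; rest ⊤}

Merge at B6: IN[B6] = OUT[B5] = {a: ⊤, b: ⊤, c: ⊤, d: ⊤, e: +, f: ⊤}
Applying B6's transfer function to that IN value gives OUT[B6] (row B6 above).

Answer: {a: ⊤, b: ⊤, c: ⊤, d: ⊤, e: +, f: 0}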